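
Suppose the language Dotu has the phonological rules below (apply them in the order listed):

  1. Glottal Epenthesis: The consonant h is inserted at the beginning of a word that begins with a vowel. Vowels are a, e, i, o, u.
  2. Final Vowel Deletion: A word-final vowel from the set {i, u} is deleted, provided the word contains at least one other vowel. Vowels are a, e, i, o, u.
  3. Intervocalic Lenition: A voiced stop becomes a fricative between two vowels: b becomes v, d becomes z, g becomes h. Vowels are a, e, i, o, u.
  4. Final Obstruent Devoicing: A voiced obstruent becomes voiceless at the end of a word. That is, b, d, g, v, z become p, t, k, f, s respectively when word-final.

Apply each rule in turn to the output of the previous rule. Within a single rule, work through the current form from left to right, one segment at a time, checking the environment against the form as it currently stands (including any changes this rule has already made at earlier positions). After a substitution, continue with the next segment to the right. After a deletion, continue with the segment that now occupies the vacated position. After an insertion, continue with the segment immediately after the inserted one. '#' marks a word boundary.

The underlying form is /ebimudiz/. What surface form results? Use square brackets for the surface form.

1 Glottal Epenthesis: [ebimudiz] → [hebimudiz]
2 Final Vowel Deletion: no change — [hebimudiz]
3 Intervocalic Lenition: [hebimudiz] → [hevimuziz]
4 Final Obstruent Devoicing: [hevimuziz] → [hevimuzis]

[hevimuzis]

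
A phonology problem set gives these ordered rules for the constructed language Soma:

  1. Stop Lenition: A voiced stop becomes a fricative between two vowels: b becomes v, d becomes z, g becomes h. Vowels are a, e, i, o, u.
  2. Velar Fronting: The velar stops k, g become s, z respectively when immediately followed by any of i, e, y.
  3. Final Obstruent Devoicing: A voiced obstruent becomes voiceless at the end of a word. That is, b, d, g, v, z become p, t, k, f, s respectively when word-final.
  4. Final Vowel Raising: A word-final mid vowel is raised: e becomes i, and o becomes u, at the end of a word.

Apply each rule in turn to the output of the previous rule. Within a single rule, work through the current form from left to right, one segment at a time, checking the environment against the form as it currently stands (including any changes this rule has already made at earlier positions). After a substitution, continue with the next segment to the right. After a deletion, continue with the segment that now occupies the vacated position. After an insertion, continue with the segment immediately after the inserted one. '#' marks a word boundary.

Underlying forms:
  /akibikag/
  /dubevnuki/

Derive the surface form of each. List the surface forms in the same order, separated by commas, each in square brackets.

/akibikag/:
  1 Stop Lenition: [akibikag] → [akivikag]
  2 Velar Fronting: [akivikag] → [asivikag]
  3 Final Obstruent Devoicing: [asivikag] → [asivikak]
  4 Final Vowel Raising: no change — [asivikak]
/dubevnuki/:
  1 Stop Lenition: [dubevnuki] → [duvevnuki]
  2 Velar Fronting: [duvevnuki] → [duvevnusi]
  3 Final Obstruent Devoicing: no change — [duvevnusi]
  4 Final Vowel Raising: no change — [duvevnusi]

[asivikak], [duvevnusi]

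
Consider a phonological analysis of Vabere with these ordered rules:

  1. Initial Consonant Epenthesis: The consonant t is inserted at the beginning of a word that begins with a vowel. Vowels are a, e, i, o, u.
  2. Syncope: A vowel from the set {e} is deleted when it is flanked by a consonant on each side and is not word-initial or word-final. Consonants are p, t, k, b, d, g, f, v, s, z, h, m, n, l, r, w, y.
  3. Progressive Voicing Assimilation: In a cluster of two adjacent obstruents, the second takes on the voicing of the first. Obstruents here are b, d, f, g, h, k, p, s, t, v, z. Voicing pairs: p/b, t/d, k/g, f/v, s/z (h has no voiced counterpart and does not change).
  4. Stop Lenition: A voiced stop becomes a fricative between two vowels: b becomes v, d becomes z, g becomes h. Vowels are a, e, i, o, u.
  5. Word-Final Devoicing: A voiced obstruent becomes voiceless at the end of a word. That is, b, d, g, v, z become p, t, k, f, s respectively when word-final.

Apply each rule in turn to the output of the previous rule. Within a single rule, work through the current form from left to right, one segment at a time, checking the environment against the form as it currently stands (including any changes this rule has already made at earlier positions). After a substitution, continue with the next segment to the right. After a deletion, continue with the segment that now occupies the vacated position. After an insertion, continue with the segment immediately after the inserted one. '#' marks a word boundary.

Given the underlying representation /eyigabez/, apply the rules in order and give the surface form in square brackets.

1 Initial Consonant Epenthesis: [eyigabez] → [teyigabez]
2 Syncope: [teyigabez] → [tyigabz]
3 Progressive Voicing Assimilation: no change — [tyigabz]
4 Stop Lenition: [tyigabz] → [tyihabz]
5 Word-Final Devoicing: [tyihabz] → [tyihabs]

[tyihabs]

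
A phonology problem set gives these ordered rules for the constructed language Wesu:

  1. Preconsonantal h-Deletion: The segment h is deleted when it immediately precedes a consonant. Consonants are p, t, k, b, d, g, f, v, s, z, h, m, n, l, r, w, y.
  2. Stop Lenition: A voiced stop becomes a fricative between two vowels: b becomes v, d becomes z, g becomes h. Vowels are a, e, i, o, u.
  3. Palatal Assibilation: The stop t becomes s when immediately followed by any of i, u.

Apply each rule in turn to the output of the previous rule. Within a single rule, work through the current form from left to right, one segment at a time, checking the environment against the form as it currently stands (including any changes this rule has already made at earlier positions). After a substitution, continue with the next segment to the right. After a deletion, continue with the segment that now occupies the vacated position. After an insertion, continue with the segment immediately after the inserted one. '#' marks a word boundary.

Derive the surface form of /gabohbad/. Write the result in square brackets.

1 Preconsonantal h-Deletion: [gabohbad] → [gabobad]
2 Stop Lenition: [gabobad] → [gavovad]
3 Palatal Assibilation: no change — [gavovad]

[gavovad]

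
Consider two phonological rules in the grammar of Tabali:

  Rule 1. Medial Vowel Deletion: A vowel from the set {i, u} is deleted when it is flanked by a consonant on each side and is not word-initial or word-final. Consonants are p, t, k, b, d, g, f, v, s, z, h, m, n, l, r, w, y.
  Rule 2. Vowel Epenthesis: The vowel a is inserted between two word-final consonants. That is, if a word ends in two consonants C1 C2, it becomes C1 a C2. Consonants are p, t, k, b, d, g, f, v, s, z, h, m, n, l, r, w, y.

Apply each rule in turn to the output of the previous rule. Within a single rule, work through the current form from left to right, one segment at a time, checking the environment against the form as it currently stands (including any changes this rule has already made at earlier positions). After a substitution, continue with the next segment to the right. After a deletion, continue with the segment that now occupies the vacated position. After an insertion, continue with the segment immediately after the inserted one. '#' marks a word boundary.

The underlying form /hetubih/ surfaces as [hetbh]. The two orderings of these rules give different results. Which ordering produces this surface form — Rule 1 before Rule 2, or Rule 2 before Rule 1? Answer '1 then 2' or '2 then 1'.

Order 1 then 2:
  1 Medial Vowel Deletion: [hetubih] → [hetbh]
  2 Vowel Epenthesis: [hetbh] → [hetbah]
  result: [hetbah]
Order 2 then 1:
  2 Vowel Epenthesis: no change — [hetubih]
  1 Medial Vowel Deletion: [hetubih] → [hetbh]
  result: [hetbh]

2 then 1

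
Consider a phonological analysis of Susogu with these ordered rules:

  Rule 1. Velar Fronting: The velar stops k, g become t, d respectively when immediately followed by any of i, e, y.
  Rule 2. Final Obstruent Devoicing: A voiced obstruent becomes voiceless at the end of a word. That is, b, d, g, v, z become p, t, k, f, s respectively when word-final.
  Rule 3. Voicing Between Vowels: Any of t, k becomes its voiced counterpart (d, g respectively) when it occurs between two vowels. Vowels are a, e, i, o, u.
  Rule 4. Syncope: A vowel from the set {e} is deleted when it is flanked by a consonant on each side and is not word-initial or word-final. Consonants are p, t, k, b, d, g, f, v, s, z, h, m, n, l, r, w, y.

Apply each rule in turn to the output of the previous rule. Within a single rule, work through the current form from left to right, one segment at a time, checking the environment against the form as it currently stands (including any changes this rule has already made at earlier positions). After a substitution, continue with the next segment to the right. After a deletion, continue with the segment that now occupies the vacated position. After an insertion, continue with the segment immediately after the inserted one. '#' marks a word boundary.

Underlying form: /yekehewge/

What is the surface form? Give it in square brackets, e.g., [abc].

[ydhwde]

Rule 1 Velar Fronting: [yekehewge] → [yetehewde]
Rule 2 Final Obstruent Devoicing: no change — [yetehewde]
Rule 3 Voicing Between Vowels: [yetehewde] → [yedehewde]
Rule 4 Syncope: [yedehewde] → [ydhwde]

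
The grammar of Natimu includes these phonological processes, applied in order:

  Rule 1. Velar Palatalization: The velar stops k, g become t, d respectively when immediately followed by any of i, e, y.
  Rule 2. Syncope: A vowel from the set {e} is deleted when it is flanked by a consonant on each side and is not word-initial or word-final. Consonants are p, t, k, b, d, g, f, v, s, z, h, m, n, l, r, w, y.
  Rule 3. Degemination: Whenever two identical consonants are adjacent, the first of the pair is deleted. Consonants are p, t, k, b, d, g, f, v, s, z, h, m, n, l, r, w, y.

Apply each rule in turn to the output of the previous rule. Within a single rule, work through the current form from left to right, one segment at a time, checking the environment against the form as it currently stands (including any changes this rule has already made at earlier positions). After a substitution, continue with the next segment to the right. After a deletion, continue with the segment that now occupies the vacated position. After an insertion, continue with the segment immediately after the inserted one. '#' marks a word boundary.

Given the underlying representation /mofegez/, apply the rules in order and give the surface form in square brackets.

[mofdz]

Rule 1 Velar Palatalization: [mofegez] → [mofedez]
Rule 2 Syncope: [mofedez] → [mofdz]
Rule 3 Degemination: no change — [mofdz]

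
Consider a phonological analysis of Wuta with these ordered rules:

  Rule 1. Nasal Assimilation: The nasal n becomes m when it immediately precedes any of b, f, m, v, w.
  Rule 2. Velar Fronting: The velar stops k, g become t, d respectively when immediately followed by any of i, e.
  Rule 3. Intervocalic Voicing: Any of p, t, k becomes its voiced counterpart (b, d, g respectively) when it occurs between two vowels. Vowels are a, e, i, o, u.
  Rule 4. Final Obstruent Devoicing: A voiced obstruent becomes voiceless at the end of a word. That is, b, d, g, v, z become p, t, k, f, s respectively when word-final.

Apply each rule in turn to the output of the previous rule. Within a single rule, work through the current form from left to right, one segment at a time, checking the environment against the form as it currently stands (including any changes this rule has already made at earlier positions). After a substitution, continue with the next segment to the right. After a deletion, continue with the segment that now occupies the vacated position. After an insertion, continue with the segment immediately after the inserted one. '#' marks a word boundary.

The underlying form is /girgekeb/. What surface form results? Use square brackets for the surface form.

Rule 1 Nasal Assimilation: no change — [girgekeb]
Rule 2 Velar Fronting: [girgekeb] → [dirdeteb]
Rule 3 Intervocalic Voicing: [dirdeteb] → [dirdedeb]
Rule 4 Final Obstruent Devoicing: [dirdedeb] → [dirdedep]

[dirdedep]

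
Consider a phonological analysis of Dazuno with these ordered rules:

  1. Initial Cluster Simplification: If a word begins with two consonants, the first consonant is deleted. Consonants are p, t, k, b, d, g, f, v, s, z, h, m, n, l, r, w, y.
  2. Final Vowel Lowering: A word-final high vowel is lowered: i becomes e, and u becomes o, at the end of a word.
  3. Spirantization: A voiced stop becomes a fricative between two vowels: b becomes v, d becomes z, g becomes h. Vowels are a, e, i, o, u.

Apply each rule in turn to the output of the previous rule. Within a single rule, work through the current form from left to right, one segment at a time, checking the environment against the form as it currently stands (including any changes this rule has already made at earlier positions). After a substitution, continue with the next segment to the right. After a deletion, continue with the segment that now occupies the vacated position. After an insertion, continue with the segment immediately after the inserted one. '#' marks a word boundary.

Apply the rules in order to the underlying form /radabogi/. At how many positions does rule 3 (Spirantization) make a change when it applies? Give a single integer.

3

1 Initial Cluster Simplification: no change — [radabogi]
2 Final Vowel Lowering: [radabogi] → [radaboge]
3 Spirantization: [radaboge] → [razavohe]
Rule 3 changed 3 position(s).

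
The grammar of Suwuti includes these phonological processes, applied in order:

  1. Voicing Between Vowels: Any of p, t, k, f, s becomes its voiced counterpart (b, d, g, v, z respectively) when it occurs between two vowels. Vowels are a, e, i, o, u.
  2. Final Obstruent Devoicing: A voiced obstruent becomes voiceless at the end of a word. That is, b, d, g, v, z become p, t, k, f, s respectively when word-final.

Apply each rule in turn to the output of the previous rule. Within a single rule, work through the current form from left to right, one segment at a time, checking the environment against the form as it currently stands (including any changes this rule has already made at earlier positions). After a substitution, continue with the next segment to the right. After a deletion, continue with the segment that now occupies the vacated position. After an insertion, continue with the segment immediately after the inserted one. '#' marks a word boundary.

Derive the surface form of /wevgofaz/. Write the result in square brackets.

[wevgovas]

1 Voicing Between Vowels: [wevgofaz] → [wevgovaz]
2 Final Obstruent Devoicing: [wevgovaz] → [wevgovas]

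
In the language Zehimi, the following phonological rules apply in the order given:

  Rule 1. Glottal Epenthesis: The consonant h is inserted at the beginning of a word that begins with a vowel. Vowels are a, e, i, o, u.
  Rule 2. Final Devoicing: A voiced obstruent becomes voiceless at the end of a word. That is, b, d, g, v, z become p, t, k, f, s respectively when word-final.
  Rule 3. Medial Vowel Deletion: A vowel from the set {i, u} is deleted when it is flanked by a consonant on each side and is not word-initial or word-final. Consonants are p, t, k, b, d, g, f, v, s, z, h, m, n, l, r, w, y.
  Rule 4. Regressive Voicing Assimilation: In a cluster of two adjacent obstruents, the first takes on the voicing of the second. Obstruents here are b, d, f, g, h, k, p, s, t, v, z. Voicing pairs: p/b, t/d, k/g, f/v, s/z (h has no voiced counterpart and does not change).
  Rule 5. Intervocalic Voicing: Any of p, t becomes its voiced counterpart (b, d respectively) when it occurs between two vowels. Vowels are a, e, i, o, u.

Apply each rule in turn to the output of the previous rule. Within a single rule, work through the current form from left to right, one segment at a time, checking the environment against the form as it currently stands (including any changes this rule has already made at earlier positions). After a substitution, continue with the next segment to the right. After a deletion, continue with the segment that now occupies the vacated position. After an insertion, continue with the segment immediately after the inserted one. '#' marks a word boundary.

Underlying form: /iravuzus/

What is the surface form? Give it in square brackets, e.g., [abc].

Rule 1 Glottal Epenthesis: [iravuzus] → [hiravuzus]
Rule 2 Final Devoicing: no change — [hiravuzus]
Rule 3 Medial Vowel Deletion: [hiravuzus] → [hravzs]
Rule 4 Regressive Voicing Assimilation: [hravzs] → [hravss]
Rule 5 Intervocalic Voicing: no change — [hravss]

[hravss]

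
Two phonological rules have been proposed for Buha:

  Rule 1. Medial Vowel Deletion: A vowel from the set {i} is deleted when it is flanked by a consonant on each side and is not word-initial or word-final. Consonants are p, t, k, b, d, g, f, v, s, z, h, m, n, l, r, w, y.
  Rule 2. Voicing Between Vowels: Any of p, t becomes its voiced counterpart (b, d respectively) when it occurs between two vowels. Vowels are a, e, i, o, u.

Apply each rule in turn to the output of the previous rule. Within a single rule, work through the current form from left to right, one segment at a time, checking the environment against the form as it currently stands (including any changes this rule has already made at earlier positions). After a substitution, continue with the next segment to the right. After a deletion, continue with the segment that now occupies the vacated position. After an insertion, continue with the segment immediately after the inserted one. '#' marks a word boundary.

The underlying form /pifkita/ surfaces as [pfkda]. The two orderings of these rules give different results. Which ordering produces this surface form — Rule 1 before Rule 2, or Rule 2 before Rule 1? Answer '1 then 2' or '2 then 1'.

2 then 1

Order 1 then 2:
  1 Medial Vowel Deletion: [pifkita] → [pfkta]
  2 Voicing Between Vowels: no change — [pfkta]
  result: [pfkta]
Order 2 then 1:
  2 Voicing Between Vowels: [pifkita] → [pifkida]
  1 Medial Vowel Deletion: [pifkida] → [pfkda]
  result: [pfkda]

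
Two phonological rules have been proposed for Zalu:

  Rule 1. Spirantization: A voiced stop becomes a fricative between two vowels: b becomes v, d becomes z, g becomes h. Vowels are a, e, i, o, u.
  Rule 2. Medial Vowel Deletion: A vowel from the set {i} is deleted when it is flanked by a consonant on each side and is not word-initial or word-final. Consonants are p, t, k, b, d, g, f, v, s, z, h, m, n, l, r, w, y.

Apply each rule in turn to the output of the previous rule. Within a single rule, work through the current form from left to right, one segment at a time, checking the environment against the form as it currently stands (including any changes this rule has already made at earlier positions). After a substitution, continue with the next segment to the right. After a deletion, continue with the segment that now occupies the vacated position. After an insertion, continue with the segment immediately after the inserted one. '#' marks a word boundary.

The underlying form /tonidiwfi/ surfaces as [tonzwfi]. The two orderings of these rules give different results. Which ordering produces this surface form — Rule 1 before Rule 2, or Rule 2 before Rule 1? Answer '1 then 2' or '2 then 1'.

Order 1 then 2:
  1 Spirantization: [tonidiwfi] → [toniziwfi]
  2 Medial Vowel Deletion: [toniziwfi] → [tonzwfi]
  result: [tonzwfi]
Order 2 then 1:
  2 Medial Vowel Deletion: [tonidiwfi] → [tondwfi]
  1 Spirantization: no change — [tondwfi]
  result: [tondwfi]

1 then 2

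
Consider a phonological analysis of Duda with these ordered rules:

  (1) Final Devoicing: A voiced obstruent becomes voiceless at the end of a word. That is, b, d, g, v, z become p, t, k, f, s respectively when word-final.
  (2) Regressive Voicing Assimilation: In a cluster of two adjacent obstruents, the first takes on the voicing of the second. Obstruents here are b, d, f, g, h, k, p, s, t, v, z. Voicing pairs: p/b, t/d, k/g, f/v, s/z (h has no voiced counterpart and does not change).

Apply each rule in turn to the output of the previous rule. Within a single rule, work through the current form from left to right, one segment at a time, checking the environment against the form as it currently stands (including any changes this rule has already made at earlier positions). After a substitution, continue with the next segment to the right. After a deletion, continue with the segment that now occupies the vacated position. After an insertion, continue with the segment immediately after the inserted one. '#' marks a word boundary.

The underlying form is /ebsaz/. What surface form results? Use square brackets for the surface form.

[epsas]

(1) Final Devoicing: [ebsaz] → [ebsas]
(2) Regressive Voicing Assimilation: [ebsas] → [epsas]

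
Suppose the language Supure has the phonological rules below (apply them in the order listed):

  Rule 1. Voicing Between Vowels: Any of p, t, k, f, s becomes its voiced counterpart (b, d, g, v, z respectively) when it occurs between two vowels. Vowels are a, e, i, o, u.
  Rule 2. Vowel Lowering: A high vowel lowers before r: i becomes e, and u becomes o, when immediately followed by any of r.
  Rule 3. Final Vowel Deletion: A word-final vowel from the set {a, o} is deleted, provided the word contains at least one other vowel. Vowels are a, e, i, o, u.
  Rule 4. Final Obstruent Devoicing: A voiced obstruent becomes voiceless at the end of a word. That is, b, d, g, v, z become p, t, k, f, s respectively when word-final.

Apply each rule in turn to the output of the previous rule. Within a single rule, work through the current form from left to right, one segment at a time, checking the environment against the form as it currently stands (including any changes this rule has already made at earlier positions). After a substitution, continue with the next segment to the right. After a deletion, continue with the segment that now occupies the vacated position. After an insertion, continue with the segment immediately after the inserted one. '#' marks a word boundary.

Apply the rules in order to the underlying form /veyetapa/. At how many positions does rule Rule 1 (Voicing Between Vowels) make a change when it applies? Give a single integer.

Rule 1 Voicing Between Vowels: [veyetapa] → [veyedaba]
Rule 2 Vowel Lowering: no change — [veyedaba]
Rule 3 Final Vowel Deletion: [veyedaba] → [veyedab]
Rule 4 Final Obstruent Devoicing: [veyedab] → [veyedap]
Rule Rule 1 changed 2 position(s).

2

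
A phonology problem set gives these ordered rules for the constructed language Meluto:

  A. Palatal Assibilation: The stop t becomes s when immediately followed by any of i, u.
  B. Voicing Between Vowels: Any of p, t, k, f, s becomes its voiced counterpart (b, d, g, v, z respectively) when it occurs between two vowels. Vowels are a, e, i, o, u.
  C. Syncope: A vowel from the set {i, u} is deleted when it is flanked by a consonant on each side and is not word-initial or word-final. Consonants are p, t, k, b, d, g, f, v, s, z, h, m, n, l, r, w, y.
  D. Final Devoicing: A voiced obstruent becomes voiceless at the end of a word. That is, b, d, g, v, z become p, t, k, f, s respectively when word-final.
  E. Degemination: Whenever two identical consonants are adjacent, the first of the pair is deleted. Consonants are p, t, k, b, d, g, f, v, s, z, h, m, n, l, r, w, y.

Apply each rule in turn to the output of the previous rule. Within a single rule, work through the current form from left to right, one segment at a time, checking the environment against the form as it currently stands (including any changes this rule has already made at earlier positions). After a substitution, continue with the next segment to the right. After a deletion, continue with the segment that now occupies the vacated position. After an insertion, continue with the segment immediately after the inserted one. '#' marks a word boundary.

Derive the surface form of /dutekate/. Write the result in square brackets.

[degade]

A Palatal Assibilation: no change — [dutekate]
B Voicing Between Vowels: [dutekate] → [dudegade]
C Syncope: [dudegade] → [ddegade]
D Final Devoicing: no change — [ddegade]
E Degemination: [ddegade] → [degade]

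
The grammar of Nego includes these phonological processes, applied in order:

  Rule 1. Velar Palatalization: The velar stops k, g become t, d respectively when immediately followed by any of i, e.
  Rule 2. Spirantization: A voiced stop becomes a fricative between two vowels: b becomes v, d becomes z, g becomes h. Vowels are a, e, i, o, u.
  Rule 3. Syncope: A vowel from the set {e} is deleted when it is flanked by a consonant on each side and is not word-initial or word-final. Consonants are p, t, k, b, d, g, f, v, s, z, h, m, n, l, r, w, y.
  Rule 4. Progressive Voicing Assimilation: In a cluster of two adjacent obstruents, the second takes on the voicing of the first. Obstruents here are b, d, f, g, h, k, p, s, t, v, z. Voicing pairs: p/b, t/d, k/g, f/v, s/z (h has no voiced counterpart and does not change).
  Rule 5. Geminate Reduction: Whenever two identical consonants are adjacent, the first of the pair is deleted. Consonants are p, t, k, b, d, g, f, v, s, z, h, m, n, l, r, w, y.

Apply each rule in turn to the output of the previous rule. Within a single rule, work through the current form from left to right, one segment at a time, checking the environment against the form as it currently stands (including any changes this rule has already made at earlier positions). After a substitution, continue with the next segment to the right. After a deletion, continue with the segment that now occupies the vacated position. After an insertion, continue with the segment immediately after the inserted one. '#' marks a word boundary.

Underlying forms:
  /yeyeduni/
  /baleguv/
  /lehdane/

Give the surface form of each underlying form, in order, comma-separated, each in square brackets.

/yeyeduni/:
  Rule 1 Velar Palatalization: no change — [yeyeduni]
  Rule 2 Spirantization: [yeyeduni] → [yeyezuni]
  Rule 3 Syncope: [yeyezuni] → [yyzuni]
  Rule 4 Progressive Voicing Assimilation: no change — [yyzuni]
  Rule 5 Geminate Reduction: [yyzuni] → [yzuni]
/baleguv/:
  Rule 1 Velar Palatalization: no change — [baleguv]
  Rule 2 Spirantization: [baleguv] → [balehuv]
  Rule 3 Syncope: [balehuv] → [balhuv]
  Rule 4 Progressive Voicing Assimilation: no change — [balhuv]
  Rule 5 Geminate Reduction: no change — [balhuv]
/lehdane/:
  Rule 1 Velar Palatalization: no change — [lehdane]
  Rule 2 Spirantization: no change — [lehdane]
  Rule 3 Syncope: [lehdane] → [lhdane]
  Rule 4 Progressive Voicing Assimilation: [lhdane] → [lhtane]
  Rule 5 Geminate Reduction: no change — [lhtane]

[yzuni], [balhuv], [lhtane]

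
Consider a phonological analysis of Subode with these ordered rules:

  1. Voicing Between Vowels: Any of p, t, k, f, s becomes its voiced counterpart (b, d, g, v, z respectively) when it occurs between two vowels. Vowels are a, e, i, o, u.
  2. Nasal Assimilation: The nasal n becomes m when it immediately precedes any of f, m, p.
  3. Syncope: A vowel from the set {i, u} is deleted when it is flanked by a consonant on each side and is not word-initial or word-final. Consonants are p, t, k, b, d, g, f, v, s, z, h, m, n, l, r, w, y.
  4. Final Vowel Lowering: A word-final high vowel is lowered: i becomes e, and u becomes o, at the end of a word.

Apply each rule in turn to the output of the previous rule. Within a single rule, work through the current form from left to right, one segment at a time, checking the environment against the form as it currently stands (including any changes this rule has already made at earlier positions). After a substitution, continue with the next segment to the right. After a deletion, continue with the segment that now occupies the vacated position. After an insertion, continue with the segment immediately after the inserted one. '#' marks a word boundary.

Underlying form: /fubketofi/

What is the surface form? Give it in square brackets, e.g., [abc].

[fbkedove]

1 Voicing Between Vowels: [fubketofi] → [fubkedovi]
2 Nasal Assimilation: no change — [fubkedovi]
3 Syncope: [fubkedovi] → [fbkedovi]
4 Final Vowel Lowering: [fbkedovi] → [fbkedove]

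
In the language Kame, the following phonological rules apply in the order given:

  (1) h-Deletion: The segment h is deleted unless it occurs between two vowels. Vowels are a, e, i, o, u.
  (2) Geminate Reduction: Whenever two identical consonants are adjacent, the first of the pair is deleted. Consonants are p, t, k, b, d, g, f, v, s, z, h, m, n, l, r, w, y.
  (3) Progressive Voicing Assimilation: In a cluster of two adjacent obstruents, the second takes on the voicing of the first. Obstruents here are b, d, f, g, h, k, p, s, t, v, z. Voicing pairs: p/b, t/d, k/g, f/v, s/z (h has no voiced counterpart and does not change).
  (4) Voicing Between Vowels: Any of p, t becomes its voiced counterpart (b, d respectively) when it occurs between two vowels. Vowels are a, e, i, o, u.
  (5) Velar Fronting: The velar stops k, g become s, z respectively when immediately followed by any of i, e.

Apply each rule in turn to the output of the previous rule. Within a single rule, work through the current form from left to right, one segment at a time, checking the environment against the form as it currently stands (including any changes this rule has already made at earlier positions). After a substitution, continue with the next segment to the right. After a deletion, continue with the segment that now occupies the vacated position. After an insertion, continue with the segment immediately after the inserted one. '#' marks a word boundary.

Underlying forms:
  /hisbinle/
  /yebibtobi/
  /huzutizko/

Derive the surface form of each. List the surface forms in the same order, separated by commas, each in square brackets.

[ispinle], [yebibdobi], [uzudizgo]

/hisbinle/:
  (1) h-Deletion: [hisbinle] → [isbinle]
  (2) Geminate Reduction: no change — [isbinle]
  (3) Progressive Voicing Assimilation: [isbinle] → [ispinle]
  (4) Voicing Between Vowels: no change — [ispinle]
  (5) Velar Fronting: no change — [ispinle]
/yebibtobi/:
  (1) h-Deletion: no change — [yebibtobi]
  (2) Geminate Reduction: no change — [yebibtobi]
  (3) Progressive Voicing Assimilation: [yebibtobi] → [yebibdobi]
  (4) Voicing Between Vowels: no change — [yebibdobi]
  (5) Velar Fronting: no change — [yebibdobi]
/huzutizko/:
  (1) h-Deletion: [huzutizko] → [uzutizko]
  (2) Geminate Reduction: no change — [uzutizko]
  (3) Progressive Voicing Assimilation: [uzutizko] → [uzutizgo]
  (4) Voicing Between Vowels: [uzutizgo] → [uzudizgo]
  (5) Velar Fronting: no change — [uzudizgo]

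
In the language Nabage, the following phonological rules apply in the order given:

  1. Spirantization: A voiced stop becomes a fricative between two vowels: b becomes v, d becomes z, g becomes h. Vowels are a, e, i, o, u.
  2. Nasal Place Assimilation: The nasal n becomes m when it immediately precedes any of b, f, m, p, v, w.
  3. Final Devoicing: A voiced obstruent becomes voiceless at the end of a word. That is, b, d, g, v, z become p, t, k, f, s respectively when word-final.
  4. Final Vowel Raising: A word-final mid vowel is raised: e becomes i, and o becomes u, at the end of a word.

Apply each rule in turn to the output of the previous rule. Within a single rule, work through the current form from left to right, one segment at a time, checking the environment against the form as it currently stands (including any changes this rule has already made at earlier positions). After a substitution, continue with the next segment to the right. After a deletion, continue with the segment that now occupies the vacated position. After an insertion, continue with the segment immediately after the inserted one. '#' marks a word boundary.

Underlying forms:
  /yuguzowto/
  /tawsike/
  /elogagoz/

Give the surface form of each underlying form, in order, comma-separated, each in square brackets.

[yuhuzowtu], [tawsiki], [elohahos]

/yuguzowto/:
  1 Spirantization: [yuguzowto] → [yuhuzowto]
  2 Nasal Place Assimilation: no change — [yuhuzowto]
  3 Final Devoicing: no change — [yuhuzowto]
  4 Final Vowel Raising: [yuhuzowto] → [yuhuzowtu]
/tawsike/:
  1 Spirantization: no change — [tawsike]
  2 Nasal Place Assimilation: no change — [tawsike]
  3 Final Devoicing: no change — [tawsike]
  4 Final Vowel Raising: [tawsike] → [tawsiki]
/elogagoz/:
  1 Spirantization: [elogagoz] → [elohahoz]
  2 Nasal Place Assimilation: no change — [elohahoz]
  3 Final Devoicing: [elohahoz] → [elohahos]
  4 Final Vowel Raising: no change — [elohahos]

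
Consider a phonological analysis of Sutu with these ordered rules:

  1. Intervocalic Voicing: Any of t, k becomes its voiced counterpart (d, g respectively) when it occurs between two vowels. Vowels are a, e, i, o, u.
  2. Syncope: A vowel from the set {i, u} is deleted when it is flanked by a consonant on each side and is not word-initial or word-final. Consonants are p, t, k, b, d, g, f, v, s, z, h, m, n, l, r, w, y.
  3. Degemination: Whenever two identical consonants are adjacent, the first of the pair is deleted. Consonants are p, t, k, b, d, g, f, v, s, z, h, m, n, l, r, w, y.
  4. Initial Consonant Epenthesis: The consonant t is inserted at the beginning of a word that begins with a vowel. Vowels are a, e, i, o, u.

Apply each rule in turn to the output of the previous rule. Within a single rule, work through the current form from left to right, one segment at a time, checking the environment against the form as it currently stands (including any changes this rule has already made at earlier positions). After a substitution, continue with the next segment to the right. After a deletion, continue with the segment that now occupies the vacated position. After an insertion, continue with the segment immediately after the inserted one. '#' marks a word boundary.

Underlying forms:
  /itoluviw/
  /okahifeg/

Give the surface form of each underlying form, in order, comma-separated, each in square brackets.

[tidolvw], [togahfeg]

/itoluviw/:
  1 Intervocalic Voicing: [itoluviw] → [idoluviw]
  2 Syncope: [idoluviw] → [idolvw]
  3 Degemination: no change — [idolvw]
  4 Initial Consonant Epenthesis: [idolvw] → [tidolvw]
/okahifeg/:
  1 Intervocalic Voicing: [okahifeg] → [ogahifeg]
  2 Syncope: [ogahifeg] → [ogahfeg]
  3 Degemination: no change — [ogahfeg]
  4 Initial Consonant Epenthesis: [ogahfeg] → [togahfeg]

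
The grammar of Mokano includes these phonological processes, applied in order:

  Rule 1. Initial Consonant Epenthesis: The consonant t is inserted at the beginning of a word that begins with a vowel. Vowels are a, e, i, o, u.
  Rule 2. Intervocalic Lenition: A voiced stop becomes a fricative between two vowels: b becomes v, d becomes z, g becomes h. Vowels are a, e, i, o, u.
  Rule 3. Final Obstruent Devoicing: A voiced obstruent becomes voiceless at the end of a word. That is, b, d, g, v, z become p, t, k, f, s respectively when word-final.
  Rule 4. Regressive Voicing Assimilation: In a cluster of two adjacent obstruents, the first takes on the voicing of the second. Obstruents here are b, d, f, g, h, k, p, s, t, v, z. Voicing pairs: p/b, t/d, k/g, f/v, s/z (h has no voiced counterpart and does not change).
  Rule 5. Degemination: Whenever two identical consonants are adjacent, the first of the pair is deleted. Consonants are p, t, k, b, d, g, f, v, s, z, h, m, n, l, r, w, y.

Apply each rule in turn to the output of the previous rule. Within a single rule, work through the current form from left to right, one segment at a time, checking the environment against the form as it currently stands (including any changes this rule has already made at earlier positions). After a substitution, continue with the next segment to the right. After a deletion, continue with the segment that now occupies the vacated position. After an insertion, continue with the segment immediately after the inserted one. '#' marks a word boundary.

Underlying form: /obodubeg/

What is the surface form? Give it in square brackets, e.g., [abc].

[tovozuvek]

Rule 1 Initial Consonant Epenthesis: [obodubeg] → [tobodubeg]
Rule 2 Intervocalic Lenition: [tobodubeg] → [tovozuveg]
Rule 3 Final Obstruent Devoicing: [tovozuveg] → [tovozuvek]
Rule 4 Regressive Voicing Assimilation: no change — [tovozuvek]
Rule 5 Degemination: no change — [tovozuvek]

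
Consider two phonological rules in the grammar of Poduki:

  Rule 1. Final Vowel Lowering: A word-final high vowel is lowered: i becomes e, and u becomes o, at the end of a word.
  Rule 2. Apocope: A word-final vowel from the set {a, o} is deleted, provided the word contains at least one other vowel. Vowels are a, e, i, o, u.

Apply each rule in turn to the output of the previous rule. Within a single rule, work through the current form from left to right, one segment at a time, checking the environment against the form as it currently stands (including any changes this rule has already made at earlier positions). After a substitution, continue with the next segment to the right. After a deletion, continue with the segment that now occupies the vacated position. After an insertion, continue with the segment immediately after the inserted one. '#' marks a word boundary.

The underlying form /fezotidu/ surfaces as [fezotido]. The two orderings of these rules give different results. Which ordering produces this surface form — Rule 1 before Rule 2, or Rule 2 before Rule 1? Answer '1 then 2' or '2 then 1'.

Order 1 then 2:
  1 Final Vowel Lowering: [fezotidu] → [fezotido]
  2 Apocope: [fezotido] → [fezotid]
  result: [fezotid]
Order 2 then 1:
  2 Apocope: no change — [fezotidu]
  1 Final Vowel Lowering: [fezotidu] → [fezotido]
  result: [fezotido]

2 then 1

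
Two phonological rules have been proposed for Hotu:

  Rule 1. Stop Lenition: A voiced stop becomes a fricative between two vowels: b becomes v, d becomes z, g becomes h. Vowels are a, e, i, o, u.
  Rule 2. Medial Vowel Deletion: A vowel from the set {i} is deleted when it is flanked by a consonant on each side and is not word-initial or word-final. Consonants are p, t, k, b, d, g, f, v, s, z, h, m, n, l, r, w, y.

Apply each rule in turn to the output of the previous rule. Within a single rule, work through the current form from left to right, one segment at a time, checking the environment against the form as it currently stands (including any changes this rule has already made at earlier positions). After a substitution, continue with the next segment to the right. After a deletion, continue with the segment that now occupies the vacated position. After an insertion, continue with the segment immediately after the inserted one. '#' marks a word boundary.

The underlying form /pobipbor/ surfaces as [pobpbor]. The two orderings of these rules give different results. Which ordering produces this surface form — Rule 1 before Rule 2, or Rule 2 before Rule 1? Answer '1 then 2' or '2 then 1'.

Order 1 then 2:
  1 Stop Lenition: [pobipbor] → [povipbor]
  2 Medial Vowel Deletion: [povipbor] → [povpbor]
  result: [povpbor]
Order 2 then 1:
  2 Medial Vowel Deletion: [pobipbor] → [pobpbor]
  1 Stop Lenition: no change — [pobpbor]
  result: [pobpbor]

2 then 1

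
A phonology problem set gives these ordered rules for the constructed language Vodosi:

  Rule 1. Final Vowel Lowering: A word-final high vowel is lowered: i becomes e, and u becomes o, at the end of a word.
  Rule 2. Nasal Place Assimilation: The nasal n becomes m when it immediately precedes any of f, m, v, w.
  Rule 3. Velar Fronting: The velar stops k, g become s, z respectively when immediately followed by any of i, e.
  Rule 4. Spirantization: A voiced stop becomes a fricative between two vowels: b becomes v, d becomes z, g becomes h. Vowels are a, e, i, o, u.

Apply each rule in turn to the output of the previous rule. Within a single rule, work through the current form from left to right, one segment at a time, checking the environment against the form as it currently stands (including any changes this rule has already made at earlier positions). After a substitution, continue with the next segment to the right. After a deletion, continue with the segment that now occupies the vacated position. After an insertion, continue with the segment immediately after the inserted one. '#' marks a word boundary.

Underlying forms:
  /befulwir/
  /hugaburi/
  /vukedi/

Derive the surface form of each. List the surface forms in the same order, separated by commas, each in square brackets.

[befulwir], [huhavure], [vuseze]

/befulwir/:
  Rule 1 Final Vowel Lowering: no change — [befulwir]
  Rule 2 Nasal Place Assimilation: no change — [befulwir]
  Rule 3 Velar Fronting: no change — [befulwir]
  Rule 4 Spirantization: no change — [befulwir]
/hugaburi/:
  Rule 1 Final Vowel Lowering: [hugaburi] → [hugabure]
  Rule 2 Nasal Place Assimilation: no change — [hugabure]
  Rule 3 Velar Fronting: no change — [hugabure]
  Rule 4 Spirantization: [hugabure] → [huhavure]
/vukedi/:
  Rule 1 Final Vowel Lowering: [vukedi] → [vukede]
  Rule 2 Nasal Place Assimilation: no change — [vukede]
  Rule 3 Velar Fronting: [vukede] → [vusede]
  Rule 4 Spirantization: [vusede] → [vuseze]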